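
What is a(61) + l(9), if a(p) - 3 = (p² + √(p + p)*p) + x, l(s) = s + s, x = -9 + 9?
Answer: 3742 + 61*√122 ≈ 4415.8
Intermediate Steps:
x = 0
l(s) = 2*s
a(p) = 3 + p² + √2*p^(3/2) (a(p) = 3 + ((p² + √(p + p)*p) + 0) = 3 + ((p² + √(2*p)*p) + 0) = 3 + ((p² + (√2*√p)*p) + 0) = 3 + ((p² + √2*p^(3/2)) + 0) = 3 + (p² + √2*p^(3/2)) = 3 + p² + √2*p^(3/2))
a(61) + l(9) = (3 + 61² + √2*61^(3/2)) + 2*9 = (3 + 3721 + √2*(61*√61)) + 18 = (3 + 3721 + 61*√122) + 18 = (3724 + 61*√122) + 18 = 3742 + 61*√122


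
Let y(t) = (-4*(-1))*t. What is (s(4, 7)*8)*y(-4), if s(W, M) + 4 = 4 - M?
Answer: 896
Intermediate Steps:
s(W, M) = -M (s(W, M) = -4 + (4 - M) = -M)
y(t) = 4*t
(s(4, 7)*8)*y(-4) = (-1*7*8)*(4*(-4)) = -7*8*(-16) = -56*(-16) = 896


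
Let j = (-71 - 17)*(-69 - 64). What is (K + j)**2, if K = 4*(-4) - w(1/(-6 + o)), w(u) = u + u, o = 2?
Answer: 546484129/4 ≈ 1.3662e+8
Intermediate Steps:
w(u) = 2*u
K = -31/2 (K = 4*(-4) - 2/(-6 + 2) = -16 - 2/(-4) = -16 - 2*(-1)/4 = -16 - 1*(-1/2) = -16 + 1/2 = -31/2 ≈ -15.500)
j = 11704 (j = -88*(-133) = 11704)
(K + j)**2 = (-31/2 + 11704)**2 = (23377/2)**2 = 546484129/4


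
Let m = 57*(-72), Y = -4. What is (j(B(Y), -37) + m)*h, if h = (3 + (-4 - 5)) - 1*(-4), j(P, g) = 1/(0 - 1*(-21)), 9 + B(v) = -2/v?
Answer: 172366/21 ≈ 8207.9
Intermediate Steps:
B(v) = -9 - 2/v
j(P, g) = 1/21 (j(P, g) = 1/(0 + 21) = 1/21)
m = -4104
h = -2 (h = (3 - 9) + 4 = -6 + 4 = -2)
(j(B(Y), -37) + m)*h = (1/21 - 4104)*(-2) = -86183/21*(-2) = 172366/21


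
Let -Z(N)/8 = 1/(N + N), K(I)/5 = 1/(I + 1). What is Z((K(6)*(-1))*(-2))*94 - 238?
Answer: -2506/5 ≈ -501.20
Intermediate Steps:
K(I) = 5/(1 + I) (K(I) = 5/(I + 1) = 5/(1 + I))
Z(N) = -4/N (Z(N) = -8/(N + N) = -8*1/(2*N) = -4/N)
Z((K(6)*(-1))*(-2))*94 - 238 = -4/(((5/(1 + 6))*(-1))*(-2))*94 - 238 = -4/(((5/7)*(-1))*(-2))*94 - 238 = -4/((-5/7*(-2)))*94 - 238 = -4/10/7*94 - 238 = -4*7/10*94 - 238 = -14/5*94 - 238 = -1316/5 - 238 = -2506/5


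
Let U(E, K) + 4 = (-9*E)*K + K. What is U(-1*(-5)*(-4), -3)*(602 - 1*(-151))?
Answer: -411891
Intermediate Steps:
U(E, K) = -4 + K - 9*E*K (U(E, K) = -4 + ((-9*E)*K + K) = -4 + (-9*E*K + K) = -4 + (K - 9*E*K) = -4 + K - 9*E*K)
U(-1*(-5)*(-4), -3)*(602 - 1*(-151)) = (-4 - 3 - 9*-1*(-5)*(-4)*(-3))*(602 - 1*(-151)) = (-4 - 3 - 9*5*(-4)*(-3))*(602 + 151) = (-4 - 3 - 9*(-20)*(-3))*753 = (-4 - 3 - 540)*753 = -547*753 = -411891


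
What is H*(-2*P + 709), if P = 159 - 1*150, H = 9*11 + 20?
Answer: 82229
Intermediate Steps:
H = 119 (H = 99 + 20 = 119)
P = 9 (P = 159 - 150 = 9)
H*(-2*P + 709) = 119*(-2*9 + 709) = 119*(-18 + 709) = 119*691 = 82229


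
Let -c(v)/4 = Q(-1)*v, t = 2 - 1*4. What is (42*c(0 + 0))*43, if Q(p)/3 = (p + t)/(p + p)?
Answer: 0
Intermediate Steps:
t = -2 (t = 2 - 4 = -2)
Q(p) = 3*(-2 + p)/(2*p) (Q(p) = 3*((p - 2)/(p + p)) = 3*((-2 + p)/((2*p))) = 3*((-2 + p)*(1/(2*p))) = 3*((-2 + p)/(2*p)) = 3*(-2 + p)/(2*p))
c(v) = -18*v (c(v) = -4*(3/2 - 3/(-1))*v = -4*(3/2 - 3*(-1))*v = -4*(3/2 + 3)*v = -18*v)
(42*c(0 + 0))*43 = (42*(-18*(0 + 0)))*43 = (42*(-18*0))*43 = (42*0)*43 = 0*43 = 0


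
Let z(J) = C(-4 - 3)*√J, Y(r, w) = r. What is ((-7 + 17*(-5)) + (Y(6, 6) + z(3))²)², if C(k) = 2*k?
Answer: 367696 - 178752*√3 ≈ 58088.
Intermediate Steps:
z(J) = -14*√J (z(J) = (2*(-4 - 3))*√J = (2*(-7))*√J = -14*√J)
((-7 + 17*(-5)) + (Y(6, 6) + z(3))²)² = ((-7 + 17*(-5)) + (6 - 14*√3)²)² = ((-7 - 85) + (6 - 14*√3)²)² = (-92 + (6 - 14*√3)²)²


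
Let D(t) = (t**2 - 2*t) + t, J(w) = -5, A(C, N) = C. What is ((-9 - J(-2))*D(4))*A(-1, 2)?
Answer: 48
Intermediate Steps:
D(t) = t**2 - t
((-9 - J(-2))*D(4))*A(-1, 2) = ((-9 - 1*(-5))*(4*(-1 + 4)))*(-1) = ((-9 + 5)*(4*3))*(-1) = -4*12*(-1) = -48*(-1) = 48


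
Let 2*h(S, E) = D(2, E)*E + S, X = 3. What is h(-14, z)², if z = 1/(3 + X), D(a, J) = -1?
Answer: 7225/144 ≈ 50.174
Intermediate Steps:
z = ⅙ (z = 1/(3 + 3) = 1/6 = ⅙ ≈ 0.16667)
h(S, E) = S/2 - E/2 (h(S, E) = (-E + S)/2 = (S - E)/2 = S/2 - E/2)
h(-14, z)² = ((½)*(-14) - ½*⅙)² = (-7 - 1/12)² = (-85/12)² = 7225/144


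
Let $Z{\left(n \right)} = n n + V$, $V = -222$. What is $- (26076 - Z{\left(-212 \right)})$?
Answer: $18646$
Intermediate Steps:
$Z{\left(n \right)} = -222 + n^{2}$ ($Z{\left(n \right)} = n n - 222 = n^{2} - 222 = -222 + n^{2}$)
$- (26076 - Z{\left(-212 \right)}) = - (26076 - \left(-222 + \left(-212\right)^{2}\right)) = - (26076 - \left(-222 + 44944\right)) = - (26076 - 44722) = \left(-1\right) \left(-18646\right) = 18646$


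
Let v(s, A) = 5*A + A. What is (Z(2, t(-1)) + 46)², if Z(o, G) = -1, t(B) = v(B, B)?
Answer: 2025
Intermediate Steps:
v(s, A) = 6*A
t(B) = 6*B
(Z(2, t(-1)) + 46)² = (-1 + 46)² = 45² = 2025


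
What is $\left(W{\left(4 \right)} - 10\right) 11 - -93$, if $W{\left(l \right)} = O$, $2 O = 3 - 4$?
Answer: $- \frac{45}{2} \approx -22.5$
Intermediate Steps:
$O = - \frac{1}{2}$ ($O = \frac{3 - 4}{2} = \frac{1}{2} \left(-1\right) = - \frac{1}{2} \approx -0.5$)
$W{\left(l \right)} = - \frac{1}{2}$
$\left(W{\left(4 \right)} - 10\right) 11 - -93 = \left(- \frac{1}{2} - 10\right) 11 - -93 = \left(- \frac{21}{2}\right) 11 + 93 = - \frac{231}{2} + 93 = - \frac{45}{2}$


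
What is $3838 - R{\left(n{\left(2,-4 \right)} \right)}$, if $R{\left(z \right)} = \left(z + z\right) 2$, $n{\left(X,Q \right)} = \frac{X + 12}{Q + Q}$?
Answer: $3845$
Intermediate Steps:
$n{\left(X,Q \right)} = \frac{12 + X}{2 Q}$
$R{\left(z \right)} = 4 z$ ($R{\left(z \right)} = 2 z 2 = 4 z$)
$3838 - R{\left(n{\left(2,-4 \right)} \right)} = 3838 - 4 \frac{12 + 2}{2 \left(-4\right)} = 3838 - 4 \cdot \frac{1}{2} \left(- \frac{1}{4}\right) 14 = 3838 - 4 \left(- \frac{7}{4}\right) = 3838 - -7 = 3838 + 7 = 3845$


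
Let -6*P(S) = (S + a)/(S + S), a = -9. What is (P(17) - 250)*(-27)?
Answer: 114768/17 ≈ 6751.1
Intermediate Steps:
P(S) = -(-9 + S)/(12*S) (P(S) = -(S - 9)/(6*(S + S)) = -(-9 + S)/(6*(2*S)) = -(-9 + S)*1/(2*S)/6 = -(-9 + S)/(12*S))
(P(17) - 250)*(-27) = ((1/12)*(9 - 1*17)/17 - 250)*(-27) = ((1/12)*(1/17)*(9 - 17) - 250)*(-27) = ((1/12)*(1/17)*(-8) - 250)*(-27) = (-2/51 - 250)*(-27) = -12752/51*(-27) = 114768/17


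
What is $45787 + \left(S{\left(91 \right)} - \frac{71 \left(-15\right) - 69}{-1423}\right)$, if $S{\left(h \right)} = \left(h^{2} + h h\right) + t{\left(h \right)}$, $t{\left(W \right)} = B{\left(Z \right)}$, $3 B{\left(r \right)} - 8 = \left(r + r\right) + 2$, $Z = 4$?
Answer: $\frac{88730031}{1423} \approx 62354.0$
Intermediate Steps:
$B{\left(r \right)} = \frac{10}{3} + \frac{2 r}{3}$ ($B{\left(r \right)} = \frac{8}{3} + \frac{\left(r + r\right) + 2}{3} = \frac{8}{3} + \frac{2 r + 2}{3} = \frac{8}{3} + \frac{2 + 2 r}{3} = \frac{8}{3} + \left(\frac{2}{3} + \frac{2 r}{3}\right) = \frac{10}{3} + \frac{2 r}{3}$)
$t{\left(W \right)} = 6$ ($t{\left(W \right)} = \frac{10}{3} + \frac{2}{3} \cdot 4 = \frac{10}{3} + \frac{8}{3} = 6$)
$S{\left(h \right)} = 6 + 2 h^{2}$ ($S{\left(h \right)} = \left(h^{2} + h h\right) + 6 = \left(h^{2} + h^{2}\right) + 6 = 2 h^{2} + 6 = 6 + 2 h^{2}$)
$45787 + \left(S{\left(91 \right)} - \frac{71 \left(-15\right) - 69}{-1423}\right) = 45787 - \left(-6 - 16562 + \frac{71 \left(-15\right) - 69}{-1423}\right) = 45787 + \left(\left(6 + 2 \cdot 8281\right) - \left(-1065 - 69\right) \left(- \frac{1}{1423}\right)\right) = 45787 + \left(\left(6 + 16562\right) - \left(-1134\right) \left(- \frac{1}{1423}\right)\right) = 45787 + \left(16568 - \frac{1134}{1423}\right) = 45787 + \frac{23575130}{1423} = \frac{88730031}{1423}$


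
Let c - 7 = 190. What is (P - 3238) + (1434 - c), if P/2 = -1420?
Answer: -4841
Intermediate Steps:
c = 197 (c = 7 + 190 = 197)
P = -2840 (P = 2*(-1420) = -2840)
(P - 3238) + (1434 - c) = (-2840 - 3238) + (1434 - 1*197) = -6078 + (1434 - 197) = -6078 + 1237 = -4841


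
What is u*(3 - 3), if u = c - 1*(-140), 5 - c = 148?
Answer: 0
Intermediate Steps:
c = -143 (c = 5 - 1*148 = 5 - 148 = -143)
u = -3 (u = -143 - 1*(-140) = -143 + 140 = -3)
u*(3 - 3) = -3*(3 - 3) = -3*0 = 0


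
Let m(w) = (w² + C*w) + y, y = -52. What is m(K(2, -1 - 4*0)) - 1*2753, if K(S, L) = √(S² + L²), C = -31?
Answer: -2800 - 31*√5 ≈ -2869.3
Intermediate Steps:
K(S, L) = √(L² + S²)
m(w) = -52 + w² - 31*w (m(w) = (w² - 31*w) - 52 = -52 + w² - 31*w)
m(K(2, -1 - 4*0)) - 1*2753 = (-52 + (√((-1 - 4*0)² + 2²))² - 31*√((-1 - 4*0)² + 2²)) - 1*2753 = (-52 + (√((-1 + 0)² + 4))² - 31*√((-1 + 0)² + 4)) - 2753 = (-52 + (√((-1)² + 4))² - 31*√((-1)² + 4)) - 2753 = (-52 + (√(1 + 4))² - 31*√(1 + 4)) - 2753 = (-52 + (√5)² - 31*√5) - 2753 = (-52 + 5 - 31*√5) - 2753 = (-47 - 31*√5) - 2753 = -2800 - 31*√5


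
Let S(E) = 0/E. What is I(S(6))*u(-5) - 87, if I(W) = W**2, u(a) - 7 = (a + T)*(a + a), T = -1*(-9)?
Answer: -87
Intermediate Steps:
S(E) = 0
T = 9
u(a) = 7 + 2*a*(9 + a) (u(a) = 7 + (a + 9)*(a + a) = 7 + (9 + a)*(2*a) = 7 + 2*a*(9 + a))
I(S(6))*u(-5) - 87 = 0**2*(7 + 2*(-5)**2 + 18*(-5)) - 87 = 0*(7 + 2*25 - 90) - 87 = 0*(7 + 50 - 90) - 87 = 0*(-33) - 87 = 0 - 87 = -87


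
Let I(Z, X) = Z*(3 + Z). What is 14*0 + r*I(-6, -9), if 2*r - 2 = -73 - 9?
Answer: -720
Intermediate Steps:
r = -40 (r = 1 + (-73 - 9)/2 = 1 + (1/2)*(-82) = 1 - 41 = -40)
14*0 + r*I(-6, -9) = 14*0 - (-240)*(3 - 6) = 0 - (-240)*(-3) = 0 - 40*18 = 0 - 720 = -720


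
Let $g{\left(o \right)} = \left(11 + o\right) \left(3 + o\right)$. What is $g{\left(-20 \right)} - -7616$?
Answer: $7769$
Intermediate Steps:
$g{\left(o \right)} = \left(3 + o\right) \left(11 + o\right)$
$g{\left(-20 \right)} - -7616 = \left(33 + \left(-20\right)^{2} + 14 \left(-20\right)\right) - -7616 = \left(33 + 400 - 280\right) + 7616 = 153 + 7616 = 7769$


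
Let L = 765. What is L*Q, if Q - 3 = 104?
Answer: 81855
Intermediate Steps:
Q = 107 (Q = 3 + 104 = 107)
L*Q = 765*107 = 81855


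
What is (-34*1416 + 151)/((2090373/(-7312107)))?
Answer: 116976650417/696791 ≈ 1.6788e+5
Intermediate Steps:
(-34*1416 + 151)/((2090373/(-7312107))) = (-48144 + 151)/((2090373*(-1/7312107))) = -47993/(-696791/2437369) = -47993*(-2437369/696791) = 116976650417/696791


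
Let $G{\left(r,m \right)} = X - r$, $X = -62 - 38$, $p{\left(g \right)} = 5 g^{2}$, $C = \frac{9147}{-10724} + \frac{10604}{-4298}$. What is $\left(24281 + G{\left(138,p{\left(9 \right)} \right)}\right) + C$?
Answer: $\frac{79145068731}{3292268} \approx 24040.0$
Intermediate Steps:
$C = - \frac{10930793}{3292268}$ ($C = 9147 \left(- \frac{1}{10724}\right) + 10604 \left(- \frac{1}{4298}\right) = - \frac{9147}{10724} - \frac{5302}{2149} = - \frac{10930793}{3292268} \approx -3.3201$)
$X = -100$
$G{\left(r,m \right)} = -100 - r$
$\left(24281 + G{\left(138,p{\left(9 \right)} \right)}\right) + C = \left(24281 - 238\right) - \frac{10930793}{3292268} = 24043 - \frac{10930793}{3292268} = \frac{79145068731}{3292268}$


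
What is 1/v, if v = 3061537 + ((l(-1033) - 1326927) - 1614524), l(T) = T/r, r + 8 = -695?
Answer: 703/84421491 ≈ 8.3273e-6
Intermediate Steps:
r = -703 (r = -8 - 695 = -703)
l(T) = -T/703 (l(T) = T/(-703) = T*(-1/703) = -T/703)
v = 84421491/703 (v = 3061537 + ((-1/703*(-1033) - 1326927) - 1614524) = 3061537 + ((1033/703 - 1326927) - 1614524) = 3061537 + (-932828648/703 - 1614524) = 3061537 - 2067839020/703 = 84421491/703 ≈ 1.2009e+5)
1/v = 1/(84421491/703) = 703/84421491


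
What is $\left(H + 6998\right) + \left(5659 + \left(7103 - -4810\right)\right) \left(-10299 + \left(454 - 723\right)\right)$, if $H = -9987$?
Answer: $-185703885$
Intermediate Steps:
$\left(H + 6998\right) + \left(5659 + \left(7103 - -4810\right)\right) \left(-10299 + \left(454 - 723\right)\right) = \left(-9987 + 6998\right) + \left(5659 + \left(7103 - -4810\right)\right) \left(-10299 + \left(454 - 723\right)\right) = -2989 + \left(5659 + \left(7103 + 4810\right)\right) \left(-10299 + \left(454 - 723\right)\right) = -2989 + \left(5659 + 11913\right) \left(-10299 - 269\right) = -2989 + 17572 \left(-10568\right) = -2989 - 185700896 = -185703885$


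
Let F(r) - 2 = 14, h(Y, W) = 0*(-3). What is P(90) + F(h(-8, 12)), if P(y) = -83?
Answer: -67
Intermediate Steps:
h(Y, W) = 0
F(r) = 16 (F(r) = 2 + 14 = 16)
P(90) + F(h(-8, 12)) = -83 + 16 = -67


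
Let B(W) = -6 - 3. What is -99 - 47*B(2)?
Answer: 324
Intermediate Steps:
B(W) = -9
-99 - 47*B(2) = -99 - 47*(-9) = -99 + 423 = 324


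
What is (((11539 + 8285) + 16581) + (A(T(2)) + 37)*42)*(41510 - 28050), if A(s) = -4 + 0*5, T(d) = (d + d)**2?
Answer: 508666860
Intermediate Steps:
T(d) = 4*d**2 (T(d) = (2*d)**2 = 4*d**2)
A(s) = -4 (A(s) = -4 + 0 = -4)
(((11539 + 8285) + 16581) + (A(T(2)) + 37)*42)*(41510 - 28050) = (((11539 + 8285) + 16581) + (-4 + 37)*42)*(41510 - 28050) = ((19824 + 16581) + 33*42)*13460 = (36405 + 1386)*13460 = 37791*13460 = 508666860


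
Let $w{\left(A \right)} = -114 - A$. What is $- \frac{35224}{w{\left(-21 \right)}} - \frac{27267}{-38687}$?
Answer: $\frac{1365246719}{3597891} \approx 379.46$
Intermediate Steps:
$- \frac{35224}{w{\left(-21 \right)}} - \frac{27267}{-38687} = - \frac{35224}{-114 - -21} - \frac{27267}{-38687} = - \frac{35224}{-114 + 21} - - \frac{27267}{38687} = - \frac{35224}{-93} + \frac{27267}{38687} = \left(-35224\right) \left(- \frac{1}{93}\right) + \frac{27267}{38687} = \frac{35224}{93} + \frac{27267}{38687} = \frac{1365246719}{3597891}$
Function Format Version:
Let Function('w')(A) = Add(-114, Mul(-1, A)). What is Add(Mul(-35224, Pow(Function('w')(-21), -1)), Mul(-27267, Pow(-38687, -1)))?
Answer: Rational(1365246719, 3597891) ≈ 379.46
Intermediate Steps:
Add(Mul(-35224, Pow(Function('w')(-21), -1)), Mul(-27267, Pow(-38687, -1))) = Add(Mul(-35224, Pow(Add(-114, Mul(-1, -21)), -1)), Mul(-27267, Pow(-38687, -1))) = Add(Mul(-35224, Pow(Add(-114, 21), -1)), Mul(-27267, Rational(-1, 38687))) = Add(Mul(-35224, Pow(-93, -1)), Rational(27267, 38687)) = Add(Mul(-35224, Rational(-1, 93)), Rational(27267, 38687)) = Add(Rational(35224, 93), Rational(27267, 38687)) = Rational(1365246719, 3597891)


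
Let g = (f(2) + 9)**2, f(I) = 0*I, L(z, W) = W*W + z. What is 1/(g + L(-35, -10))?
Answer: 1/146 ≈ 0.0068493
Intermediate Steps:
L(z, W) = z + W**2 (L(z, W) = W**2 + z = z + W**2)
f(I) = 0
g = 81 (g = (0 + 9)**2 = 9**2 = 81)
1/(g + L(-35, -10)) = 1/(81 + (-35 + (-10)**2)) = 1/(81 + (-35 + 100)) = 1/(81 + 65) = 1/146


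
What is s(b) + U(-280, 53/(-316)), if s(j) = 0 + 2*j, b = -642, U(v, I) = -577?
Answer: -1861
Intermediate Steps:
s(j) = 2*j
s(b) + U(-280, 53/(-316)) = 2*(-642) - 577 = -1284 - 577 = -1861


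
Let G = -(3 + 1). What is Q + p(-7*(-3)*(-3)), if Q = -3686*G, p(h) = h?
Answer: 14681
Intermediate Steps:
G = -4 (G = -1*4 = -4)
Q = 14744 (Q = -3686*(-4) = 14744)
Q + p(-7*(-3)*(-3)) = 14744 - 7*(-3)*(-3) = 14744 + 21*(-3) = 14744 - 63 = 14681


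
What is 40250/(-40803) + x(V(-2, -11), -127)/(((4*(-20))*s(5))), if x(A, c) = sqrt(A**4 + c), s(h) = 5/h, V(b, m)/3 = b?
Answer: -5750/5829 - sqrt(1169)/80 ≈ -1.4138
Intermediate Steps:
V(b, m) = 3*b
x(A, c) = sqrt(c + A**4)
40250/(-40803) + x(V(-2, -11), -127)/(((4*(-20))*s(5))) = 40250/(-40803) + sqrt(-127 + (3*(-2))**4)/(((4*(-20))*(5/5))) = 40250*(-1/40803) + sqrt(-127 + (-6)**4)/((-400/5)) = -5750/5829 + sqrt(-127 + 1296)/((-80*1)) = -5750/5829 + sqrt(1169)/(-80) = -5750/5829 + sqrt(1169)*(-1/80) = -5750/5829 - sqrt(1169)/80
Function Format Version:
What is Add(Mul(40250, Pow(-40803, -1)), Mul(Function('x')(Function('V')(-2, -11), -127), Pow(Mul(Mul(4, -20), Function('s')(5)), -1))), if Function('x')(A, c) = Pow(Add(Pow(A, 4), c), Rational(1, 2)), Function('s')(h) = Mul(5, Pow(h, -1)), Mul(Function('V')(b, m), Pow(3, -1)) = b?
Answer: Add(Rational(-5750, 5829), Mul(Rational(-1, 80), Pow(1169, Rational(1, 2)))) ≈ -1.4138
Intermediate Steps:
Function('V')(b, m) = Mul(3, b)
Function('x')(A, c) = Pow(Add(c, Pow(A, 4)), Rational(1, 2))
Add(Mul(40250, Pow(-40803, -1)), Mul(Function('x')(Function('V')(-2, -11), -127), Pow(Mul(Mul(4, -20), Function('s')(5)), -1))) = Add(Mul(40250, Pow(-40803, -1)), Mul(Pow(Add(-127, Pow(Mul(3, -2), 4)), Rational(1, 2)), Pow(Mul(Mul(4, -20), Mul(5, Pow(5, -1))), -1))) = Add(Mul(40250, Rational(-1, 40803)), Mul(Pow(Add(-127, Pow(-6, 4)), Rational(1, 2)), Pow(Mul(-80, Mul(5, Rational(1, 5))), -1))) = Add(Rational(-5750, 5829), Mul(Pow(Add(-127, 1296), Rational(1, 2)), Pow(Mul(-80, 1), -1))) = Add(Rational(-5750, 5829), Mul(Pow(1169, Rational(1, 2)), Pow(-80, -1))) = Add(Rational(-5750, 5829), Mul(Pow(1169, Rational(1, 2)), Rational(-1, 80))) = Add(Rational(-5750, 5829), Mul(Rational(-1, 80), Pow(1169, Rational(1, 2))))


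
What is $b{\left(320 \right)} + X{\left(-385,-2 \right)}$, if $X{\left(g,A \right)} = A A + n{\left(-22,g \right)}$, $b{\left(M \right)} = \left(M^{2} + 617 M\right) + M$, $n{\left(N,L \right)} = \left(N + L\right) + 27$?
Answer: $299784$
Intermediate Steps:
$n{\left(N,L \right)} = 27 + L + N$ ($n{\left(N,L \right)} = \left(L + N\right) + 27 = 27 + L + N$)
$b{\left(M \right)} = M^{2} + 618 M$
$X{\left(g,A \right)} = 5 + g + A^{2}$ ($X{\left(g,A \right)} = A A + \left(27 + g - 22\right) = A^{2} + \left(5 + g\right) = 5 + g + A^{2}$)
$b{\left(320 \right)} + X{\left(-385,-2 \right)} = 320 \left(618 + 320\right) + \left(5 - 385 + \left(-2\right)^{2}\right) = 320 \cdot 938 + \left(5 - 385 + 4\right) = 300160 - 376 = 299784$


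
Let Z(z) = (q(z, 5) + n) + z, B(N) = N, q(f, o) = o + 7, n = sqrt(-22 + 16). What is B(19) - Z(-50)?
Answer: 57 - I*sqrt(6) ≈ 57.0 - 2.4495*I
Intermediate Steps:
n = I*sqrt(6) (n = sqrt(-6) = I*sqrt(6) ≈ 2.4495*I)
q(f, o) = 7 + o
Z(z) = 12 + z + I*sqrt(6) (Z(z) = ((7 + 5) + I*sqrt(6)) + z = (12 + I*sqrt(6)) + z = 12 + z + I*sqrt(6))
B(19) - Z(-50) = 19 - (12 - 50 + I*sqrt(6)) = 19 - (-38 + I*sqrt(6)) = 19 + (38 - I*sqrt(6)) = 57 - I*sqrt(6)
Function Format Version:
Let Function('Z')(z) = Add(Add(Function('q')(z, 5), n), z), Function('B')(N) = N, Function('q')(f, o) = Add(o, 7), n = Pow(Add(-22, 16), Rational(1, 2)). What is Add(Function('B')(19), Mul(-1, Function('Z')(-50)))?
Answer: Add(57, Mul(-1, I, Pow(6, Rational(1, 2)))) ≈ Add(57.000, Mul(-2.4495, I))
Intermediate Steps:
n = Mul(I, Pow(6, Rational(1, 2))) (n = Pow(-6, Rational(1, 2)) = Mul(I, Pow(6, Rational(1, 2))) ≈ Mul(2.4495, I))
Function('q')(f, o) = Add(7, o)
Function('Z')(z) = Add(12, z, Mul(I, Pow(6, Rational(1, 2)))) (Function('Z')(z) = Add(Add(Add(7, 5), Mul(I, Pow(6, Rational(1, 2)))), z) = Add(Add(12, Mul(I, Pow(6, Rational(1, 2)))), z) = Add(12, z, Mul(I, Pow(6, Rational(1, 2)))))
Add(Function('B')(19), Mul(-1, Function('Z')(-50))) = Add(19, Mul(-1, Add(12, -50, Mul(I, Pow(6, Rational(1, 2)))))) = Add(19, Mul(-1, Add(-38, Mul(I, Pow(6, Rational(1, 2)))))) = Add(19, Add(38, Mul(-1, I, Pow(6, Rational(1, 2))))) = Add(57, Mul(-1, I, Pow(6, Rational(1, 2))))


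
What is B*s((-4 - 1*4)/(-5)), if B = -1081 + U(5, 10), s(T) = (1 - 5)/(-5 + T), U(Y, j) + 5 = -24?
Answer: -22200/17 ≈ -1305.9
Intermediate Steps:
U(Y, j) = -29 (U(Y, j) = -5 - 24 = -29)
s(T) = -4/(-5 + T)
B = -1110 (B = -1081 - 29 = -1110)
B*s((-4 - 1*4)/(-5)) = -(-4440)/(-5 + (-4 - 1*4)/(-5)) = -(-4440)/(-5 + (-4 - 4)*(-⅕)) = -(-4440)/(-5 - 8*(-⅕)) = -(-4440)/(-5 + 8/5) = -(-4440)/(-17/5) = -(-4440)*(-5)/17 = -1110*20/17 = -22200/17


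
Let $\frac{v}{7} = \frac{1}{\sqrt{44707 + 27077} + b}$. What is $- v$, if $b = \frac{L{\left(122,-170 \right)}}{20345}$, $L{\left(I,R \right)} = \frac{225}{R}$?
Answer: $- \frac{968422}{152657574950807} - \frac{267954620024 \sqrt{1994}}{457972724852421} \approx -0.026127$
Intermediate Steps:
$b = - \frac{9}{138346}$ ($b = \frac{225 \frac{1}{-170}}{20345} = 225 \left(- \frac{1}{170}\right) \frac{1}{20345} = \left(- \frac{45}{34}\right) \frac{1}{20345} = - \frac{9}{138346} \approx -6.5054 \cdot 10^{-5}$)
$v = \frac{7}{- \frac{9}{138346} + 6 \sqrt{1994}}$ ($v = \frac{7}{\sqrt{44707 + 27077} - \frac{9}{138346}} = \frac{7}{\sqrt{71784} - \frac{9}{138346}} = \frac{7}{6 \sqrt{1994} - \frac{9}{138346}} = \frac{7}{- \frac{9}{138346} + 6 \sqrt{1994}} \approx 0.026127$)
$- v = - (\frac{968422}{152657574950807} + \frac{267954620024 \sqrt{1994}}{457972724852421}) = - \frac{968422}{152657574950807} - \frac{267954620024 \sqrt{1994}}{457972724852421}$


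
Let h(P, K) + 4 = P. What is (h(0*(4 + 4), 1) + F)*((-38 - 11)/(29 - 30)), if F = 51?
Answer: 2303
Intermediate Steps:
h(P, K) = -4 + P
(h(0*(4 + 4), 1) + F)*((-38 - 11)/(29 - 30)) = ((-4 + 0*(4 + 4)) + 51)*((-38 - 11)/(29 - 30)) = ((-4 + 0*8) + 51)*(-49/(-1)) = ((-4 + 0) + 51)*(-49*(-1)) = (-4 + 51)*49 = 47*49 = 2303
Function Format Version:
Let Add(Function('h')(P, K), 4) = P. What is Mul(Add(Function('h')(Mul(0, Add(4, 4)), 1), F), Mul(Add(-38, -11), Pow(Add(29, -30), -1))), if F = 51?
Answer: 2303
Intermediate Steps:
Function('h')(P, K) = Add(-4, P)
Mul(Add(Function('h')(Mul(0, Add(4, 4)), 1), F), Mul(Add(-38, -11), Pow(Add(29, -30), -1))) = Mul(Add(Add(-4, Mul(0, Add(4, 4))), 51), Mul(Add(-38, -11), Pow(Add(29, -30), -1))) = Mul(Add(Add(-4, Mul(0, 8)), 51), Mul(-49, Pow(-1, -1))) = Mul(Add(Add(-4, 0), 51), Mul(-49, -1)) = Mul(Add(-4, 51), 49) = Mul(47, 49) = 2303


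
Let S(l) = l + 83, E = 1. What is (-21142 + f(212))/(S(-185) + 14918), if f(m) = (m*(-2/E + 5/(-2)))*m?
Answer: -111695/7408 ≈ -15.078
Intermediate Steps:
S(l) = 83 + l
f(m) = -9*m**2/2 (f(m) = (m*(-2/1 + 5/(-2)))*m = (m*(-2*1 + 5*(-1/2)))*m = (m*(-2 - 5/2))*m = (m*(-9/2))*m = (-9*m/2)*m = -9*m**2/2)
(-21142 + f(212))/(S(-185) + 14918) = (-21142 - 9/2*212**2)/((83 - 185) + 14918) = (-21142 - 9/2*44944)/(-102 + 14918) = (-21142 - 202248)/14816 = -223390*1/14816 = -111695/7408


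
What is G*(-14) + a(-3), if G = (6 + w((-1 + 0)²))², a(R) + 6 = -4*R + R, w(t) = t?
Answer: -683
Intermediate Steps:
a(R) = -6 - 3*R (a(R) = -6 + (-4*R + R) = -6 - 3*R)
G = 49 (G = (6 + (-1 + 0)²)² = (6 + (-1)²)² = (6 + 1)² = 7² = 49)
G*(-14) + a(-3) = 49*(-14) + (-6 - 3*(-3)) = -686 + (-6 + 9) = -686 + 3 = -683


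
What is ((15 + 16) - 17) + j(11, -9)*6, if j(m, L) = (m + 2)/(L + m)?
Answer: 53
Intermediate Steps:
j(m, L) = (2 + m)/(L + m)
((15 + 16) - 17) + j(11, -9)*6 = ((15 + 16) - 17) + ((2 + 11)/(-9 + 11))*6 = (31 - 17) + (13/2)*6 = 14 + ((½)*13)*6 = 14 + (13/2)*6 = 14 + 39 = 53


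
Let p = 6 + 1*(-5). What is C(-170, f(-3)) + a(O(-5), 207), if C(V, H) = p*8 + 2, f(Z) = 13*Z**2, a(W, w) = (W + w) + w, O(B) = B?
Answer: 419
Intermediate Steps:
a(W, w) = W + 2*w
p = 1 (p = 6 - 5 = 1)
C(V, H) = 10 (C(V, H) = 1*8 + 2 = 8 + 2 = 10)
C(-170, f(-3)) + a(O(-5), 207) = 10 + (-5 + 2*207) = 10 + (-5 + 414) = 10 + 409 = 419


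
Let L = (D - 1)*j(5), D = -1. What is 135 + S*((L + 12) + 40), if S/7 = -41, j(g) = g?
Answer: -11919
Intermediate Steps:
S = -287 (S = 7*(-41) = -287)
L = -10 (L = (-1 - 1)*5 = -2*5 = -10)
135 + S*((L + 12) + 40) = 135 - 287*((-10 + 12) + 40) = 135 - 287*(2 + 40) = 135 - 287*42 = 135 - 12054 = -11919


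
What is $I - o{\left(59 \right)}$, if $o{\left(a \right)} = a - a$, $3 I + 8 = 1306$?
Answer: $\frac{1298}{3} \approx 432.67$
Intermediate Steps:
$I = \frac{1298}{3}$ ($I = - \frac{8}{3} + \frac{1}{3} \cdot 1306 = - \frac{8}{3} + \frac{1306}{3} = \frac{1298}{3} \approx 432.67$)
$o{\left(a \right)} = 0$
$I - o{\left(59 \right)} = \frac{1298}{3} - 0 = \frac{1298}{3} + 0 = \frac{1298}{3}$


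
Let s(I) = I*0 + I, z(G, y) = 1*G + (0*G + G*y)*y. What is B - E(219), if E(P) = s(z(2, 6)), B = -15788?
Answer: -15862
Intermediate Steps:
z(G, y) = G + G*y² (z(G, y) = G + (0 + G*y)*y = G + (G*y)*y = G + G*y²)
s(I) = I (s(I) = 0 + I = I)
E(P) = 74 (E(P) = 2*(1 + 6²) = 2*(1 + 36) = 2*37 = 74)
B - E(219) = -15788 - 1*74 = -15788 - 74 = -15862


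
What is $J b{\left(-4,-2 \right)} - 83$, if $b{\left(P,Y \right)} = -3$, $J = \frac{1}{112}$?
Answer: $- \frac{9299}{112} \approx -83.027$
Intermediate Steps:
$J = \frac{1}{112} \approx 0.0089286$
$J b{\left(-4,-2 \right)} - 83 = \frac{1}{112} \left(-3\right) - 83 = - \frac{3}{112} - 83 = - \frac{9299}{112}$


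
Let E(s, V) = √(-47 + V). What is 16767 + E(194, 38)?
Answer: 16767 + 3*I ≈ 16767.0 + 3.0*I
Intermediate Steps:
16767 + E(194, 38) = 16767 + √(-47 + 38) = 16767 + √(-9) = 16767 + 3*I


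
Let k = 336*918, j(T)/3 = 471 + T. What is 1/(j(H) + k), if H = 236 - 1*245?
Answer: 1/309834 ≈ 3.2275e-6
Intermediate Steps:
H = -9 (H = 236 - 245 = -9)
j(T) = 1413 + 3*T (j(T) = 3*(471 + T) = 1413 + 3*T)
k = 308448
1/(j(H) + k) = 1/((1413 + 3*(-9)) + 308448) = 1/((1413 - 27) + 308448) = 1/(1386 + 308448) = 1/309834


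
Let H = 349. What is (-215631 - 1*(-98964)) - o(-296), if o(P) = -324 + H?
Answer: -116692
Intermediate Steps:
o(P) = 25 (o(P) = -324 + 349 = 25)
(-215631 - 1*(-98964)) - o(-296) = (-215631 - 1*(-98964)) - 1*25 = (-215631 + 98964) - 25 = -116667 - 25 = -116692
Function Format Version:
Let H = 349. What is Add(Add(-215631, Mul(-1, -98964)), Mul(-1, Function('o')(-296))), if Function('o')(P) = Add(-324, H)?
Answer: -116692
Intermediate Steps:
Function('o')(P) = 25 (Function('o')(P) = Add(-324, 349) = 25)
Add(Add(-215631, Mul(-1, -98964)), Mul(-1, Function('o')(-296))) = Add(Add(-215631, Mul(-1, -98964)), Mul(-1, 25)) = Add(Add(-215631, 98964), -25) = Add(-116667, -25) = -116692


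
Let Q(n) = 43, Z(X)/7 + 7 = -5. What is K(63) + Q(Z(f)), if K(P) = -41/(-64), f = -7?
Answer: 2793/64 ≈ 43.641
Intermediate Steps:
Z(X) = -84 (Z(X) = -49 + 7*(-5) = -49 - 35 = -84)
K(P) = 41/64 (K(P) = -41*(-1/64) = 41/64)
K(63) + Q(Z(f)) = 41/64 + 43 = 2793/64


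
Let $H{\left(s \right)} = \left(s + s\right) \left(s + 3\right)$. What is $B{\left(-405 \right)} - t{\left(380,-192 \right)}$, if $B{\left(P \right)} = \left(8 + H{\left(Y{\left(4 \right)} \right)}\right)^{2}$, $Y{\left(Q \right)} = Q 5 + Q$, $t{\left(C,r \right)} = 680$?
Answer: $1699736$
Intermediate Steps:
$Y{\left(Q \right)} = 6 Q$ ($Y{\left(Q \right)} = 5 Q + Q = 6 Q$)
$H{\left(s \right)} = 2 s \left(3 + s\right)$
$B{\left(P \right)} = 1700416$ ($B{\left(P \right)} = \left(8 + 2 \cdot 6 \cdot 4 \left(3 + 6 \cdot 4\right)\right)^{2} = \left(8 + 2 \cdot 24 \left(3 + 24\right)\right)^{2} = \left(8 + 2 \cdot 24 \cdot 27\right)^{2} = \left(8 + 1296\right)^{2} = 1304^{2} = 1700416$)
$B{\left(-405 \right)} - t{\left(380,-192 \right)} = 1700416 - 680 = 1699736$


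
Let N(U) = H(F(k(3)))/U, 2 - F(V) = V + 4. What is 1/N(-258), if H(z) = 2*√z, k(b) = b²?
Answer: 129*I*√11/11 ≈ 38.895*I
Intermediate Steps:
F(V) = -2 - V (F(V) = 2 - (V + 4) = 2 - (4 + V) = 2 + (-4 - V) = -2 - V)
N(U) = 2*I*√11/U (N(U) = (2*√(-2 - 1*3²))/U = (2*√(-2 - 1*9))/U = (2*√(-2 - 9))/U = (2*√(-11))/U = (2*(I*√11))/U = (2*I*√11)/U = 2*I*√11/U)
1/N(-258) = 1/(2*I*√11/(-258)) = 1/(2*I*√11*(-1/258)) = 1/(-I*√11/129) = 129*I*√11/11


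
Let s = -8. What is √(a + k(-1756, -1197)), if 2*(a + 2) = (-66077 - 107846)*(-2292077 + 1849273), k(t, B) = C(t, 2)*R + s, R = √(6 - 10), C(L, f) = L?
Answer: 2*√(9626725009 - 878*I) ≈ 1.9623e+5 - 0.0089486*I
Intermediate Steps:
R = 2*I (R = √(-4) = 2*I ≈ 2.0*I)
k(t, B) = -8 + 2*I*t (k(t, B) = t*(2*I) - 8 = 2*I*t - 8 = -8 + 2*I*t)
a = 38506900044 (a = -2 + ((-66077 - 107846)*(-2292077 + 1849273))/2 = -2 + (-173923*(-442804))/2 = -2 + (½)*77013800092 = -2 + 38506900046 = 38506900044)
√(a + k(-1756, -1197)) = √(38506900044 + (-8 + 2*I*(-1756))) = √(38506900044 + (-8 - 3512*I)) = √(38506900036 - 3512*I)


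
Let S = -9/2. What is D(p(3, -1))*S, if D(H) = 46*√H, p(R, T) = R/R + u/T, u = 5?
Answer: -414*I ≈ -414.0*I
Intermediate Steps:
p(R, T) = 1 + 5/T (p(R, T) = R/R + 5/T = 1 + 5/T)
S = -9/2 (S = -9*½ = -9/2 ≈ -4.5000)
D(p(3, -1))*S = (46*√((5 - 1)/(-1)))*(-9/2) = (46*√(-1*4))*(-9/2) = (46*√(-4))*(-9/2) = (46*(2*I))*(-9/2) = (92*I)*(-9/2) = -414*I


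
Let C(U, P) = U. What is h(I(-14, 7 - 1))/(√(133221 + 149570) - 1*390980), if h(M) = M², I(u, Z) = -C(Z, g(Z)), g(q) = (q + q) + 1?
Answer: -14075280/152865077609 - 36*√282791/152865077609 ≈ -9.2202e-5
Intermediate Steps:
g(q) = 1 + 2*q (g(q) = 2*q + 1 = 1 + 2*q)
I(u, Z) = -Z
h(I(-14, 7 - 1))/(√(133221 + 149570) - 1*390980) = (-(7 - 1))²/(√(133221 + 149570) - 1*390980) = (-1*6)²/(√282791 - 390980) = (-6)²/(-390980 + √282791) = 36/(-390980 + √282791)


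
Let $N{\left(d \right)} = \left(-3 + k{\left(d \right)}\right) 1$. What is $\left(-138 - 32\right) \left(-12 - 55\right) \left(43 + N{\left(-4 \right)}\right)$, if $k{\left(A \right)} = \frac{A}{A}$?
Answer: $466990$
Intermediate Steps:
$k{\left(A \right)} = 1$
$N{\left(d \right)} = -2$ ($N{\left(d \right)} = \left(-3 + 1\right) 1 = \left(-2\right) 1 = -2$)
$\left(-138 - 32\right) \left(-12 - 55\right) \left(43 + N{\left(-4 \right)}\right) = \left(-138 - 32\right) \left(-12 - 55\right) \left(43 - 2\right) = - 170 \left(\left(-67\right) 41\right) = \left(-170\right) \left(-2747\right) = 466990$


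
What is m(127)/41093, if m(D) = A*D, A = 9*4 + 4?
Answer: 5080/41093 ≈ 0.12362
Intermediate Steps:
A = 40 (A = 36 + 4 = 40)
m(D) = 40*D
m(127)/41093 = (40*127)/41093 = 5080*(1/41093) = 5080/41093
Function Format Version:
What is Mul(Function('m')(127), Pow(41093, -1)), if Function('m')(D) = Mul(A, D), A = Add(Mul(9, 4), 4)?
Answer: Rational(5080, 41093) ≈ 0.12362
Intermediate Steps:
A = 40 (A = Add(36, 4) = 40)
Function('m')(D) = Mul(40, D)
Mul(Function('m')(127), Pow(41093, -1)) = Mul(Mul(40, 127), Pow(41093, -1)) = Mul(5080, Rational(1, 41093)) = Rational(5080, 41093)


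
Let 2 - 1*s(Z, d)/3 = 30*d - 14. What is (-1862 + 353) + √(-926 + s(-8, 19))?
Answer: -1509 + 2*I*√647 ≈ -1509.0 + 50.872*I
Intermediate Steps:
s(Z, d) = 48 - 90*d (s(Z, d) = 6 - 3*(30*d - 14) = 6 - 3*(-14 + 30*d) = 6 + (42 - 90*d) = 48 - 90*d)
(-1862 + 353) + √(-926 + s(-8, 19)) = (-1862 + 353) + √(-926 + (48 - 90*19)) = -1509 + √(-926 + (48 - 1710)) = -1509 + √(-926 - 1662) = -1509 + √(-2588) = -1509 + 2*I*√647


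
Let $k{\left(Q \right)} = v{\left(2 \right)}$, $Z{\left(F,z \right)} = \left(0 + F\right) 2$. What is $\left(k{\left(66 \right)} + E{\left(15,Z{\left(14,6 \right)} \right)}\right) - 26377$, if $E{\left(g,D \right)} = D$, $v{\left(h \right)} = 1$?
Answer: $-26348$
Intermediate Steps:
$Z{\left(F,z \right)} = 2 F$ ($Z{\left(F,z \right)} = F 2 = 2 F$)
$k{\left(Q \right)} = 1$
$\left(k{\left(66 \right)} + E{\left(15,Z{\left(14,6 \right)} \right)}\right) - 26377 = \left(1 + 2 \cdot 14\right) - 26377 = \left(1 + 28\right) - 26377 = 29 - 26377 = -26348$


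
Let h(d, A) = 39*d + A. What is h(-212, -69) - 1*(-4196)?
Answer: -4141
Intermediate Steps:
h(d, A) = A + 39*d
h(-212, -69) - 1*(-4196) = (-69 + 39*(-212)) - 1*(-4196) = (-69 - 8268) + 4196 = -8337 + 4196 = -4141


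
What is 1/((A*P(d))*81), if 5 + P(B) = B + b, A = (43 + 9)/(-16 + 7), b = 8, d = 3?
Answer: -1/2808 ≈ -0.00035613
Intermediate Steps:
A = -52/9 (A = 52/(-9) = 52*(-⅑) = -52/9 ≈ -5.7778)
P(B) = 3 + B (P(B) = -5 + (B + 8) = -5 + (8 + B) = 3 + B)
1/((A*P(d))*81) = 1/(-52*(3 + 3)/9*81) = 1/(-52/9*6*81) = 1/(-104/3*81) = 1/(-2808) = -1/2808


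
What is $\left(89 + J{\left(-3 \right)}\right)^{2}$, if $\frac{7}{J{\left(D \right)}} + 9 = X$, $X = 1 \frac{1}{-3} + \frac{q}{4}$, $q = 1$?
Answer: $\frac{92486689}{11881} \approx 7784.4$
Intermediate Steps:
$X = - \frac{1}{12}$ ($X = 1 \frac{1}{-3} + 1 \cdot \frac{1}{4} = 1 \left(- \frac{1}{3}\right) + 1 \cdot \frac{1}{4} = - \frac{1}{3} + \frac{1}{4} = - \frac{1}{12} \approx -0.083333$)
$J{\left(D \right)} = - \frac{84}{109}$ ($J{\left(D \right)} = \frac{7}{-9 - \frac{1}{12}} = \frac{7}{- \frac{109}{12}} = 7 \left(- \frac{12}{109}\right) = - \frac{84}{109}$)
$\left(89 + J{\left(-3 \right)}\right)^{2} = \left(89 - \frac{84}{109}\right)^{2} = \left(\frac{9617}{109}\right)^{2} = \frac{92486689}{11881}$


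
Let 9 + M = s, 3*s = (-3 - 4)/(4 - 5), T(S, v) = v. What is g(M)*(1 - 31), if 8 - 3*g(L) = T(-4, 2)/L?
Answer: -83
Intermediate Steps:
s = 7/3 (s = ((-3 - 4)/(4 - 5))/3 = (-7/(-1))/3 = (-7*(-1))/3 = (⅓)*7 = 7/3 ≈ 2.3333)
M = -20/3 (M = -9 + 7/3 = -20/3 ≈ -6.6667)
g(L) = 8/3 - 2/(3*L)
g(M)*(1 - 31) = (2*(-1 + 4*(-20/3))/(3*(-20/3)))*(1 - 31) = ((⅔)*(-3/20)*(-1 - 80/3))*(-30) = ((⅔)*(-3/20)*(-83/3))*(-30) = (83/30)*(-30) = -83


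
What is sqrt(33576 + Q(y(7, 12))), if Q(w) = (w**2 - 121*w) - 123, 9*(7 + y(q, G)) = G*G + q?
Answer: sqrt(2621605)/9 ≈ 179.90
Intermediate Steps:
y(q, G) = -7 + q/9 + G**2/9 (y(q, G) = -7 + (G*G + q)/9 = -7 + (G**2 + q)/9 = -7 + (q + G**2)/9 = -7 + (q/9 + G**2/9) = -7 + q/9 + G**2/9)
Q(w) = -123 + w**2 - 121*w
sqrt(33576 + Q(y(7, 12))) = sqrt(33576 + (-123 + (-7 + (1/9)*7 + (1/9)*12**2)**2 - 121*(-7 + (1/9)*7 + (1/9)*12**2))) = sqrt(33576 + (-123 + (-7 + 7/9 + (1/9)*144)**2 - 121*(-7 + 7/9 + (1/9)*144))) = sqrt(33576 + (-123 + (-7 + 7/9 + 16)**2 - 121*(-7 + 7/9 + 16))) = sqrt(33576 + (-123 + (88/9)**2 - 121*88/9)) = sqrt(33576 + (-123 + 7744/81 - 10648/9)) = sqrt(33576 - 98051/81) = sqrt(2621605/81) = sqrt(2621605)/9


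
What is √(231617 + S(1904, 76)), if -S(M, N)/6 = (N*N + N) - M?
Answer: √207929 ≈ 455.99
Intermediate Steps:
S(M, N) = -6*N - 6*N² + 6*M (S(M, N) = -6*((N*N + N) - M) = -6*((N² + N) - M) = -6*((N + N²) - M) = -6*(N + N² - M) = -6*N - 6*N² + 6*M)
√(231617 + S(1904, 76)) = √(231617 + (-6*76 - 6*76² + 6*1904)) = √(231617 + (-456 - 6*5776 + 11424)) = √(231617 + (-456 - 34656 + 11424)) = √(231617 - 23688) = √207929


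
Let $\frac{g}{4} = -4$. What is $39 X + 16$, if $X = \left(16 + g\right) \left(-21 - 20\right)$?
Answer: $16$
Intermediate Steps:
$g = -16$ ($g = 4 \left(-4\right) = -16$)
$X = 0$ ($X = \left(16 - 16\right) \left(-21 - 20\right) = 0 \left(-41\right) = 0$)
$39 X + 16 = 39 \cdot 0 + 16 = 0 + 16 = 16$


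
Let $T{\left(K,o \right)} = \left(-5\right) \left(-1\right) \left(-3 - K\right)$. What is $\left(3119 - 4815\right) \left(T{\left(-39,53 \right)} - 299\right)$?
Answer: $201824$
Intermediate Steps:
$T{\left(K,o \right)} = -15 - 5 K$ ($T{\left(K,o \right)} = 5 \left(-3 - K\right) = -15 - 5 K$)
$\left(3119 - 4815\right) \left(T{\left(-39,53 \right)} - 299\right) = \left(3119 - 4815\right) \left(\left(-15 - -195\right) - 299\right) = - 1696 \left(\left(-15 + 195\right) - 299\right) = - 1696 \left(180 - 299\right) = \left(-1696\right) \left(-119\right) = 201824$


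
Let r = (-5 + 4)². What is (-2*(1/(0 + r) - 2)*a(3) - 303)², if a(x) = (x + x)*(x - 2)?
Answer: 84681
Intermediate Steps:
a(x) = 2*x*(-2 + x) (a(x) = (2*x)*(-2 + x) = 2*x*(-2 + x))
r = 1 (r = (-1)² = 1)
(-2*(1/(0 + r) - 2)*a(3) - 303)² = (-2*(1/(0 + 1) - 2)*2*3*(-2 + 3) - 303)² = (-2*(1/1 - 2)*2*3*1 - 303)² = (-2*(1 - 2)*6 - 303)² = (-(-2)*6 - 303)² = (-2*(-6) - 303)² = (12 - 303)² = (-291)² = 84681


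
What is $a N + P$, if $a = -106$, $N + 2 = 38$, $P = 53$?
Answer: $-3763$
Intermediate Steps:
$N = 36$ ($N = -2 + 38 = 36$)
$a N + P = \left(-106\right) 36 + 53 = -3816 + 53 = -3763$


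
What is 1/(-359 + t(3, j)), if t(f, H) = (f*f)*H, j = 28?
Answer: -1/107 ≈ -0.0093458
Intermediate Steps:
t(f, H) = H*f² (t(f, H) = f²*H = H*f²)
1/(-359 + t(3, j)) = 1/(-359 + 28*3²) = 1/(-359 + 28*9) = 1/(-359 + 252) = 1/(-107) = -1/107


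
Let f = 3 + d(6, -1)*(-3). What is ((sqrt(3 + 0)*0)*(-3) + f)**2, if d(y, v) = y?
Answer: 225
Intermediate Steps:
f = -15 (f = 3 + 6*(-3) = 3 - 18 = -15)
((sqrt(3 + 0)*0)*(-3) + f)**2 = ((sqrt(3 + 0)*0)*(-3) - 15)**2 = ((sqrt(3)*0)*(-3) - 15)**2 = (0*(-3) - 15)**2 = (0 - 15)**2 = (-15)**2 = 225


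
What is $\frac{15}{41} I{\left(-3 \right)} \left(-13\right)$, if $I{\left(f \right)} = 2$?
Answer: $- \frac{390}{41} \approx -9.5122$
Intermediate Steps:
$\frac{15}{41} I{\left(-3 \right)} \left(-13\right) = \frac{15}{41} \cdot 2 \left(-13\right) = \frac{30}{41} \left(-13\right) = - \frac{390}{41}$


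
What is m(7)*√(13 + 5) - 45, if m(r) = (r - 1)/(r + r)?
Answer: -45 + 9*√2/7 ≈ -43.182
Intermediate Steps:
m(r) = (-1 + r)/(2*r) (m(r) = (-1 + r)/((2*r)) = (-1 + r)*(1/(2*r)) = (-1 + r)/(2*r))
m(7)*√(13 + 5) - 45 = ((½)*(-1 + 7)/7)*√(13 + 5) - 45 = ((½)*(⅐)*6)*√18 - 45 = 3*(3*√2)/7 - 45 = 9*√2/7 - 45 = -45 + 9*√2/7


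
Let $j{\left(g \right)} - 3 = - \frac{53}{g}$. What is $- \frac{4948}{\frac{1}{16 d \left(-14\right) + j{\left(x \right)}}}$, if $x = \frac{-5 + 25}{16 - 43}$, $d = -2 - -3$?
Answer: $\frac{3697393}{5} \approx 7.3948 \cdot 10^{5}$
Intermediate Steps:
$d = 1$ ($d = -2 + 3 = 1$)
$x = - \frac{20}{27}$ ($x = \frac{20}{-27} = 20 \left(- \frac{1}{27}\right) = - \frac{20}{27} \approx -0.74074$)
$j{\left(g \right)} = 3 - \frac{53}{g}$
$- \frac{4948}{\frac{1}{16 d \left(-14\right) + j{\left(x \right)}}} = - \frac{4948}{\frac{1}{16 \cdot 1 \left(-14\right) - \left(-3 + \frac{53}{- \frac{20}{27}}\right)}} = - \frac{4948}{\frac{1}{16 \left(-14\right) + \left(3 - - \frac{1431}{20}\right)}} = - \frac{4948}{\frac{1}{-224 + \left(3 + \frac{1431}{20}\right)}} = - \frac{4948}{\frac{1}{-224 + \frac{1491}{20}}} = - \frac{4948}{\frac{1}{- \frac{2989}{20}}} = - \frac{4948}{- \frac{20}{2989}} = \left(-4948\right) \left(- \frac{2989}{20}\right) = \frac{3697393}{5}$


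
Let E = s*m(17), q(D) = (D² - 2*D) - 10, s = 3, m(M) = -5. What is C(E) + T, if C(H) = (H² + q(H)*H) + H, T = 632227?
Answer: 628762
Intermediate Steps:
q(D) = -10 + D² - 2*D
E = -15 (E = 3*(-5) = -15)
C(H) = H + H² + H*(-10 + H² - 2*H) (C(H) = (H² + (-10 + H² - 2*H)*H) + H = (H² + H*(-10 + H² - 2*H)) + H = H + H² + H*(-10 + H² - 2*H))
C(E) + T = -15*(-9 + (-15)² - 1*(-15)) + 632227 = -15*(-9 + 225 + 15) + 632227 = -15*231 + 632227 = -3465 + 632227 = 628762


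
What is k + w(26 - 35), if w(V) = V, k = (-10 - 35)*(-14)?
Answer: 621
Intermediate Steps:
k = 630 (k = -45*(-14) = 630)
k + w(26 - 35) = 630 + (26 - 35) = 630 - 9 = 621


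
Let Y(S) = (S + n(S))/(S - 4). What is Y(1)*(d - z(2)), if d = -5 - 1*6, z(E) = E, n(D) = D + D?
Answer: 13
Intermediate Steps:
n(D) = 2*D
d = -11 (d = -5 - 6 = -11)
Y(S) = 3*S/(-4 + S) (Y(S) = (S + 2*S)/(S - 4) = (3*S)/(-4 + S) = 3*S/(-4 + S))
Y(1)*(d - z(2)) = (3*1/(-4 + 1))*(-11 - 1*2) = (3*1/(-3))*(-11 - 2) = (3*1*(-⅓))*(-13) = -1*(-13) = 13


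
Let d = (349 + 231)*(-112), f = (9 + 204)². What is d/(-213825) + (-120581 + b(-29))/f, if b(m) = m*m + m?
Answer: -503609693/215578365 ≈ -2.3361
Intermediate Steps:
f = 45369 (f = 213² = 45369)
b(m) = m + m² (b(m) = m² + m = m + m²)
d = -64960 (d = 580*(-112) = -64960)
d/(-213825) + (-120581 + b(-29))/f = -64960/(-213825) + (-120581 - 29*(1 - 29))/45369 = -64960*(-1/213825) + (-120581 - 29*(-28))*(1/45369) = 12992/42765 + (-120581 + 812)*(1/45369) = 12992/42765 - 119769*1/45369 = 12992/42765 - 39923/15123 = -503609693/215578365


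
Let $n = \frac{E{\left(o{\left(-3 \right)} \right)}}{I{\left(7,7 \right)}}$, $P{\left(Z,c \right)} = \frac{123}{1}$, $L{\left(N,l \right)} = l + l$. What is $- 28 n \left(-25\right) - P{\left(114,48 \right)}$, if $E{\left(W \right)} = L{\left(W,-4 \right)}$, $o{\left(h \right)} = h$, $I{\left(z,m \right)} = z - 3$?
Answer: $-1523$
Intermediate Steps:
$I{\left(z,m \right)} = -3 + z$ ($I{\left(z,m \right)} = z - 3 = -3 + z$)
$L{\left(N,l \right)} = 2 l$
$E{\left(W \right)} = -8$ ($E{\left(W \right)} = 2 \left(-4\right) = -8$)
$P{\left(Z,c \right)} = 123$ ($P{\left(Z,c \right)} = 123 \cdot 1 = 123$)
$n = -2$ ($n = - \frac{8}{-3 + 7} = - \frac{8}{4} = \left(-8\right) \frac{1}{4} = -2$)
$- 28 n \left(-25\right) - P{\left(114,48 \right)} = \left(-28\right) \left(-2\right) \left(-25\right) - 123 = 56 \left(-25\right) - 123 = -1400 - 123 = -1523$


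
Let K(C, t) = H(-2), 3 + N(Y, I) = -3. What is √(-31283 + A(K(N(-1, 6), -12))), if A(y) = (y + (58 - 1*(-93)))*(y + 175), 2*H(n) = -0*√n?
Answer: I*√4858 ≈ 69.699*I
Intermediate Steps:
N(Y, I) = -6 (N(Y, I) = -3 - 3 = -6)
H(n) = 0 (H(n) = (-0*√n)/2 = (-1*0)/2 = (½)*0 = 0)
K(C, t) = 0
A(y) = (151 + y)*(175 + y) (A(y) = (y + (58 + 93))*(175 + y) = (y + 151)*(175 + y) = (151 + y)*(175 + y))
√(-31283 + A(K(N(-1, 6), -12))) = √(-31283 + (26425 + 0² + 326*0)) = √(-31283 + (26425 + 0 + 0)) = √(-31283 + 26425) = √(-4858) = I*√4858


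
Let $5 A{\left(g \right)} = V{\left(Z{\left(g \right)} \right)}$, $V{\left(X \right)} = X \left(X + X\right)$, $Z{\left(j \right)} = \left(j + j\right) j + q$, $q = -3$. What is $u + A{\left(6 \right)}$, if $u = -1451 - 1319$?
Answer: $- \frac{4328}{5} \approx -865.6$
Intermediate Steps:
$Z{\left(j \right)} = -3 + 2 j^{2}$ ($Z{\left(j \right)} = \left(j + j\right) j - 3 = 2 j j - 3 = 2 j^{2} - 3 = -3 + 2 j^{2}$)
$V{\left(X \right)} = 2 X^{2}$ ($V{\left(X \right)} = X 2 X = 2 X^{2}$)
$u = -2770$
$A{\left(g \right)} = \frac{2 \left(-3 + 2 g^{2}\right)^{2}}{5}$
$u + A{\left(6 \right)} = -2770 + \frac{2 \left(-3 + 2 \cdot 6^{2}\right)^{2}}{5} = -2770 + \frac{2 \left(-3 + 2 \cdot 36\right)^{2}}{5} = -2770 + \frac{2 \left(-3 + 72\right)^{2}}{5} = -2770 + \frac{2 \cdot 69^{2}}{5} = -2770 + \frac{2}{5} \cdot 4761 = -2770 + \frac{9522}{5} = - \frac{4328}{5}$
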